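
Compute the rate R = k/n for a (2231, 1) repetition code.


Rate = k/n = 1/2231

1/2231


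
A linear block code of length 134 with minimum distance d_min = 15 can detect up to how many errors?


Detection capability = d_min - 1 = 15 - 1 = 14

14 errors


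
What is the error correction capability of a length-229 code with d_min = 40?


Correction capability = floor((d-1)/2) = floor((40-1)/2) = 19

19 errors


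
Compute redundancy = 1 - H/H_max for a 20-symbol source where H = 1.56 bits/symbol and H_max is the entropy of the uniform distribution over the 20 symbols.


H_max = log2(K) = log2(20) = 4.3219 bits/symbol. Redundancy = 1 - H/H_max = 1 - 1.56/4.3219 = 1 - 0.361 = 0.639

0.639


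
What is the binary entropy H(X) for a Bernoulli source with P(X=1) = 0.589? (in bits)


H = -p*log2(p) - (1-p)*log2(1-p). -0.589*log2(0.589) = 0.449796; -0.411*log2(0.411) = 0.527227. H = 0.449796 + 0.527227 = 0.977

0.977 bits


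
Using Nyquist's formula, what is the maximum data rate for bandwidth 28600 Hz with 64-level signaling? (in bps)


Rate = 2 * B * log2(M) = 2 * 28600 * 6.0 = 343200.0

343200.0 bps


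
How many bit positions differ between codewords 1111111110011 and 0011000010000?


Count differing positions: ^ ^ . . ^ ^ ^ ^ . . . ^ ^ = 8 differences

8


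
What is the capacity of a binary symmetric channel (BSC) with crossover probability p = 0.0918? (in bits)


H(p) = -p*log2(p) - (1-p)*log2(1-p) = -0.0918*log2(0.0918) - 0.9082*log2(0.9082) = 0.316284 + 0.126165 = 0.4424. C = 1 - H(p) = 1 - 0.4424 = 0.5576

0.5576 bits


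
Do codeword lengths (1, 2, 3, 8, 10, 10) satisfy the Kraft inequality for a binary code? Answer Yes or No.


Kraft sum = sum(2^(-l_i)) = 0.8809, need <= 1. Result: satisfied (a binary prefix-free code with these lengths exists)

Yes


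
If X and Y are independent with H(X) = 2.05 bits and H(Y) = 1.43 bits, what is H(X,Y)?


For independent variables, H(X,Y) = H(X) + H(Y) = 2.05 + 1.43 = 3.48

3.48 bits


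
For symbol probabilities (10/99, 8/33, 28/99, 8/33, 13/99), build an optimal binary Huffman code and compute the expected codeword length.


Huffman construction (repeatedly merge the two least-probable nodes; each merge adds 1 bit to every symbol beneath it): 10/99 + 13/99 = 23/99; 23/99 + 8/33 = 47/99; 8/33 + 28/99 = 52/99; 47/99 + 52/99 = 1. Resulting codeword lengths (in the order the probabilities were given): (3, 2, 2, 2, 3). L_avg = sum(p_i * l_i) = 10/99*3 + 8/33*2 + 28/99*2 + 8/33*2 + 13/99*3 = 221/99 = 2.2323

2.2323 bits


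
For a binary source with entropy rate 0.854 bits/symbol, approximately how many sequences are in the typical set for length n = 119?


log2|A_typical| = nH = 119 * 0.854 = 101.626, so |A_typical| ~ 2^101.626 = 3.913e+30

3.913e+30


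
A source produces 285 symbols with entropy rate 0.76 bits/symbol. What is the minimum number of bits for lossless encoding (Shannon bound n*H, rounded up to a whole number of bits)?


Minimum bits >= n * H = 285 * 0.76 = 216.6, rounded up to a whole number of bits = 217

217 bits


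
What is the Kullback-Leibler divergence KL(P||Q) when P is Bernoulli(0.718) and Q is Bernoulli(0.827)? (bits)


KL = p*log2(p/q) + (1-p)*log2((1-p)/(1-q)) = 0.718*log2(0.718/0.827) + 0.282*log2(0.282/0.173) = 0.0524

0.0524 bits


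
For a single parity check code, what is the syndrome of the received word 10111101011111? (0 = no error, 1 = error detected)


Syndrome = XOR of all bits = 1 XOR 0 XOR 1 XOR 1 XOR 1 XOR 1 XOR 0 XOR 1 XOR 0 XOR 1 XOR 1 XOR 1 XOR 1 XOR 1 = 1

1


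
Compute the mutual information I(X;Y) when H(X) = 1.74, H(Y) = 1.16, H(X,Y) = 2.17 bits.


I(X;Y) = H(X) + H(Y) - H(X,Y) = 1.74 + 1.16 - 2.17 = 0.73

0.73 bits


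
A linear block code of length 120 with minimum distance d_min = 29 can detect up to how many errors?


Detection capability = d_min - 1 = 29 - 1 = 28

28 errors


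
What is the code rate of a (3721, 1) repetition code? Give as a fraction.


Rate = k/n = 1/3721

1/3721


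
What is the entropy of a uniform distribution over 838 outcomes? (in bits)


H = log2(n) = log2(838) = 9.7108

9.7108 bits


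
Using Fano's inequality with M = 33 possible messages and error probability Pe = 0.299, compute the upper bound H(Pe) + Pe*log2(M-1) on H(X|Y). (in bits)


H(Pe) = -Pe*log2(Pe) - (1-Pe)*log2(1-Pe) = -0.299*log2(0.299) - 0.701*log2(0.701) = 0.520793 + 0.359272 = 0.8801. Pe*log2(M-1) = 0.299*log2(32) = 1.495000. Bound = H(Pe) + Pe*log2(M-1) = 0.520793 + 0.359272 + 1.495000 = 2.3751

2.3751 bits


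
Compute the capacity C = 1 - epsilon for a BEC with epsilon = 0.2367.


C = 1 - epsilon = 1 - 0.2367 = 0.7633

0.7633 bits


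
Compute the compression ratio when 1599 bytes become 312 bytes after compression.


Ratio = original / compressed = 1599 / 312 = 5.125

5.125


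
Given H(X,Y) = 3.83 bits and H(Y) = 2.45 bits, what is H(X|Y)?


H(X|Y) = H(X,Y) - H(Y) = 3.83 - 2.45 = 1.38

1.38 bits


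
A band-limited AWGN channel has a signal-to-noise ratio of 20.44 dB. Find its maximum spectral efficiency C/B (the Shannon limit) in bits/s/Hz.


SNR_linear = 10^(20.44/10) = 110.6624; C/B = log2(1 + SNR_linear) = log2(1 + 110.6624) = 6.803

6.803 bits/s/Hz


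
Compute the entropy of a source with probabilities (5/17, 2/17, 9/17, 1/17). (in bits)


H = -sum(p_i * log2(p_i)). Terms: -(5/17)*log2(5/17) = 0.519275; -(2/17)*log2(2/17) = 0.363231; -(9/17)*log2(9/17) = 0.485755; -(1/17)*log2(1/17) = 0.240439. H = 0.519275 + 0.363231 + 0.485755 + 0.240439 = 1.6087

1.6087 bits


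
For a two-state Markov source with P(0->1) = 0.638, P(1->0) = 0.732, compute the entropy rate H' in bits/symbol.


Stationary distribution: pi_0 = p10/(p01+p10) = 0.5343, pi_1 = 0.4657. Entropy rate H' = pi_0*H(p01) + pi_1*H(p10) = 0.5343*0.9443 + 0.4657*0.8386 = 0.8951

0.8951 bits/symbol


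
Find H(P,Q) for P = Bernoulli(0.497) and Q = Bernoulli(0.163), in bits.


H(P,Q) = -p*log2(q) - (1-p)*log2(1-q). -0.497*log2(0.163) = 1.300677; -0.503*log2(0.837) = 0.129120. H(P,Q) = 1.300677 + 0.129120 = 1.4298

1.4298 bits


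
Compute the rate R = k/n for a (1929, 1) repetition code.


Rate = k/n = 1/1929

1/1929


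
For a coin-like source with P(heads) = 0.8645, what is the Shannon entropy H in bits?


H = -p*log2(p) - (1-p)*log2(1-p). -0.8645*log2(0.8645) = 0.181599; -0.1355*log2(0.1355) = 0.390733. H = 0.181599 + 0.390733 = 0.5723

0.5723 bits


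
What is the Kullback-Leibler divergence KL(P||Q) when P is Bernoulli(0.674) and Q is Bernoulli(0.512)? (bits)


KL = p*log2(p/q) + (1-p)*log2((1-p)/(1-q)) = 0.674*log2(0.674/0.512) + 0.326*log2(0.326/0.488) = 0.0776

0.0776 bits


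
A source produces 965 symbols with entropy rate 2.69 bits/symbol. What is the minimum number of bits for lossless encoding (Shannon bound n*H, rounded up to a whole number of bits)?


Minimum bits >= n * H = 965 * 2.69 = 2595.85, rounded up to a whole number of bits = 2596

2596 bits


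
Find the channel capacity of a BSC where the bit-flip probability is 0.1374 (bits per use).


H(p) = -p*log2(p) - (1-p)*log2(1-p) = -0.1374*log2(0.1374) - 0.8626*log2(0.8626) = 0.393451 + 0.183938 = 0.5774. C = 1 - H(p) = 1 - 0.5774 = 0.4226

0.4226 bits


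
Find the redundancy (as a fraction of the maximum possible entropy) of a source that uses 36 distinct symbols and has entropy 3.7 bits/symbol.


H_max = log2(K) = log2(36) = 5.1699 bits/symbol. Redundancy = 1 - H/H_max = 1 - 3.7/5.1699 = 1 - 0.7157 = 0.2843

0.2843


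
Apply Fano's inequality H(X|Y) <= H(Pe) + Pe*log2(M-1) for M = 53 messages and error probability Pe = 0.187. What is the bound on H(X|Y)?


H(Pe) = -Pe*log2(Pe) - (1-Pe)*log2(1-Pe) = -0.187*log2(0.187) - 0.813*log2(0.813) = 0.452332 + 0.242821 = 0.6952. Pe*log2(M-1) = 0.187*log2(52) = 1.065982. Bound = H(Pe) + Pe*log2(M-1) = 0.452332 + 0.242821 + 1.065982 = 1.7611

1.7611 bits


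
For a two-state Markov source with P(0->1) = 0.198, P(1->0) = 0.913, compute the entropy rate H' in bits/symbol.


Stationary distribution: pi_0 = p10/(p01+p10) = 0.8218, pi_1 = 0.1782. Entropy rate H' = pi_0*H(p01) + pi_1*H(p10) = 0.8218*0.7179 + 0.1782*0.4264 = 0.666

0.666 bits/symbol


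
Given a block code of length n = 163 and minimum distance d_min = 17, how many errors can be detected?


Detection capability = d_min - 1 = 17 - 1 = 16

16 errors


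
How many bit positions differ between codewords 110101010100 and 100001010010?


Count differing positions: . ^ . ^ . . . . . ^ ^ . = 4 differences

4


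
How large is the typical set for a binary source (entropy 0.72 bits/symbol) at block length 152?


log2|A_typical| = nH = 152 * 0.72 = 109.44, so |A_typical| ~ 2^109.44 = 8.805e+32

8.805e+32


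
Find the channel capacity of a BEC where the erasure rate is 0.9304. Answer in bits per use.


C = 1 - epsilon = 1 - 0.9304 = 0.0696

0.0696 bits


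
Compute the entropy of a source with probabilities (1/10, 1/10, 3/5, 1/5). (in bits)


H = -sum(p_i * log2(p_i)). Terms: -(1/10)*log2(1/10) = 0.332193; -(1/10)*log2(1/10) = 0.332193; -(3/5)*log2(3/5) = 0.442179; -(1/5)*log2(1/5) = 0.464386. H = 0.332193 + 0.332193 + 0.442179 + 0.464386 = 1.571

1.571 bits


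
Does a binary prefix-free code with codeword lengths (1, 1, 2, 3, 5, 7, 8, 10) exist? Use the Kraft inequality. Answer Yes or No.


Kraft sum = sum(2^(-l_i)) = 1.4189, need <= 1. Result: violated (a binary prefix-free code with these lengths cannot exist)

No


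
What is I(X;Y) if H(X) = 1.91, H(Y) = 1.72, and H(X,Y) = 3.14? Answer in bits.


I(X;Y) = H(X) + H(Y) - H(X,Y) = 1.91 + 1.72 - 3.14 = 0.49

0.49 bits


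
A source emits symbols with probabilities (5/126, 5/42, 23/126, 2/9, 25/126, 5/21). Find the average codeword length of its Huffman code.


Huffman construction (repeatedly merge the two least-probable nodes; each merge adds 1 bit to every symbol beneath it): 5/126 + 5/42 = 10/63; 10/63 + 23/126 = 43/126; 25/126 + 2/9 = 53/126; 5/21 + 43/126 = 73/126; 53/126 + 73/126 = 1. Resulting codeword lengths (in the order the probabilities were given): (4, 4, 3, 2, 2, 2). L_avg = sum(p_i * l_i) = 5/126*4 + 5/42*4 + 23/126*3 + 2/9*2 + 25/126*2 + 5/21*2 = 5/2 = 2.5

2.5 bits


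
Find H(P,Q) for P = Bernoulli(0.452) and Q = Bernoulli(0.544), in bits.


H(P,Q) = -p*log2(q) - (1-p)*log2(1-q). -0.452*log2(0.544) = 0.397001; -0.548*log2(0.456) = 0.620826. H(P,Q) = 0.397001 + 0.620826 = 1.0178

1.0178 bits


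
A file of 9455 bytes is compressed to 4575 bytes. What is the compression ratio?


Ratio = original / compressed = 9455 / 4575 = 2.0667

2.0667


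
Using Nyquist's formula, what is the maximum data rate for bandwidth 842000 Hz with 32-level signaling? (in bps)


Rate = 2 * B * log2(M) = 2 * 842000 * 5.0 = 8420000.0

8420000.0 bps


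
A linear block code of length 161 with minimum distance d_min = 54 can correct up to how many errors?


Correction capability = floor((d-1)/2) = floor((54-1)/2) = 26

26 errors


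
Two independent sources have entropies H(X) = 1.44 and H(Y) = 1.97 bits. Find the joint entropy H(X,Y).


For independent variables, H(X,Y) = H(X) + H(Y) = 1.44 + 1.97 = 3.41

3.41 bits


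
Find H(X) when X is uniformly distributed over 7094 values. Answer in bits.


H = log2(n) = log2(7094) = 12.7924

12.7924 bits


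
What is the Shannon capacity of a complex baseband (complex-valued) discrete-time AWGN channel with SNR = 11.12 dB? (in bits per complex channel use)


SNR_linear = 10^(11.12/10) = 12.942; C = log2(1 + SNR_linear) = log2(1 + 12.942) = 3.8014

3.8014 bits/channel use


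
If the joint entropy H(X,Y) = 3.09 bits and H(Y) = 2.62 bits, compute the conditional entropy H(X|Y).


H(X|Y) = H(X,Y) - H(Y) = 3.09 - 2.62 = 0.47

0.47 bits


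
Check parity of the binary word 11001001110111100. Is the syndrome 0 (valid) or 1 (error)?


Syndrome = XOR of all bits = 1 XOR 1 XOR 0 XOR 0 XOR 1 XOR 0 XOR 0 XOR 1 XOR 1 XOR 1 XOR 0 XOR 1 XOR 1 XOR 1 XOR 1 XOR 0 XOR 0 = 0

0


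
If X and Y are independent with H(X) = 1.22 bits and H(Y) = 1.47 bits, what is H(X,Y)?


For independent variables, H(X,Y) = H(X) + H(Y) = 1.22 + 1.47 = 2.69

2.69 bits


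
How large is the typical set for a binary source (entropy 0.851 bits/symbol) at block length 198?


log2|A_typical| = nH = 198 * 0.851 = 168.498, so |A_typical| ~ 2^168.498 = 5.284e+50

5.284e+50


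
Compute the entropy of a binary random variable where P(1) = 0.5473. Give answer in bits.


H = -p*log2(p) - (1-p)*log2(1-p). -0.5473*log2(0.5473) = 0.475930; -0.4527*log2(0.4527) = 0.517605. H = 0.475930 + 0.517605 = 0.9935

0.9935 bits


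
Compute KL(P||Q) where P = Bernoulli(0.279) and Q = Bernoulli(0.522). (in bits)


KL = p*log2(p/q) + (1-p)*log2((1-p)/(1-q)) = 0.279*log2(0.279/0.522) + 0.721*log2(0.721/0.478) = 0.1754

0.1754 bits


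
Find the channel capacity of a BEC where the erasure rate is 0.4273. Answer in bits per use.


C = 1 - epsilon = 1 - 0.4273 = 0.5727

0.5727 bits


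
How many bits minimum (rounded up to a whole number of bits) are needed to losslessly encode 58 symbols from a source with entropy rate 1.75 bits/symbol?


Minimum bits >= n * H = 58 * 1.75 = 101.5, rounded up to a whole number of bits = 102

102 bits


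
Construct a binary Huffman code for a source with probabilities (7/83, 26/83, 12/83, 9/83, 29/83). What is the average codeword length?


Huffman construction (repeatedly merge the two least-probable nodes; each merge adds 1 bit to every symbol beneath it): 7/83 + 9/83 = 16/83; 12/83 + 16/83 = 28/83; 26/83 + 28/83 = 54/83; 29/83 + 54/83 = 1. Resulting codeword lengths (in the order the probabilities were given): (4, 2, 3, 4, 1). L_avg = sum(p_i * l_i) = 7/83*4 + 26/83*2 + 12/83*3 + 9/83*4 + 29/83*1 = 181/83 = 2.1807

2.1807 bits


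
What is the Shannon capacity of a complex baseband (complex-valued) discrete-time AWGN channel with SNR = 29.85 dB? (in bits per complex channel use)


SNR_linear = 10^(29.85/10) = 966.0509; C = log2(1 + SNR_linear) = log2(1 + 966.0509) = 9.9174

9.9174 bits/channel use


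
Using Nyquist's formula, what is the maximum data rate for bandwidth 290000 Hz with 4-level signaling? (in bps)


Rate = 2 * B * log2(M) = 2 * 290000 * 2.0 = 1160000.0

1160000.0 bps


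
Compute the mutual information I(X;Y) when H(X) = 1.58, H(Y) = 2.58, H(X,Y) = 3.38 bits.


I(X;Y) = H(X) + H(Y) - H(X,Y) = 1.58 + 2.58 - 3.38 = 0.78

0.78 bits


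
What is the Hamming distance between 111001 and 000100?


Count differing positions: ^ ^ ^ ^ . ^ = 5 differences

5


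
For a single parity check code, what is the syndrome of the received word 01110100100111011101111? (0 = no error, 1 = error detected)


Syndrome = XOR of all bits = 0 XOR 1 XOR 1 XOR 1 XOR 0 XOR 1 XOR 0 XOR 0 XOR 1 XOR 0 XOR 0 XOR 1 XOR 1 XOR 1 XOR 0 XOR 1 XOR 1 XOR 1 XOR 0 XOR 1 XOR 1 XOR 1 XOR 1 = 1

1


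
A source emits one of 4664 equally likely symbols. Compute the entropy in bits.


H = log2(n) = log2(4664) = 12.1874

12.1874 bits


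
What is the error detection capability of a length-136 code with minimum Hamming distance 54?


Detection capability = d_min - 1 = 54 - 1 = 53

53 errors


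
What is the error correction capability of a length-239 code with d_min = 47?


Correction capability = floor((d-1)/2) = floor((47-1)/2) = 23

23 errors


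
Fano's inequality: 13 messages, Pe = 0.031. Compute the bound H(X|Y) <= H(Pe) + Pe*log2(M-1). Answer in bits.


H(Pe) = -Pe*log2(Pe) - (1-Pe)*log2(1-Pe) = -0.031*log2(0.031) - 0.969*log2(0.969) = 0.155359 + 0.044023 = 0.1994. Pe*log2(M-1) = 0.031*log2(12) = 0.111134. Bound = H(Pe) + Pe*log2(M-1) = 0.155359 + 0.044023 + 0.111134 = 0.3105

0.3105 bits


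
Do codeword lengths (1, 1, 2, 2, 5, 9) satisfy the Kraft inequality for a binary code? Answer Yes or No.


Kraft sum = sum(2^(-l_i)) = 1.5332, need <= 1. Result: violated (a binary prefix-free code with these lengths cannot exist)

No


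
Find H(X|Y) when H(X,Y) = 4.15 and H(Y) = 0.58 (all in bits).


H(X|Y) = H(X,Y) - H(Y) = 4.15 - 0.58 = 3.57

3.57 bits


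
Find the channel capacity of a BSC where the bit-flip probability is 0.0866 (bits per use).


H(p) = -p*log2(p) - (1-p)*log2(1-p) = -0.0866*log2(0.0866) - 0.9134*log2(0.9134) = 0.305654 + 0.119364 = 0.425. C = 1 - H(p) = 1 - 0.425 = 0.575

0.575 bits


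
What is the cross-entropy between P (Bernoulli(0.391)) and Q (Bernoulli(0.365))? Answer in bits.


H(P,Q) = -p*log2(q) - (1-p)*log2(1-q). -0.391*log2(0.365) = 0.568526; -0.609*log2(0.635) = 0.398999. H(P,Q) = 0.568526 + 0.398999 = 0.9675

0.9675 bits


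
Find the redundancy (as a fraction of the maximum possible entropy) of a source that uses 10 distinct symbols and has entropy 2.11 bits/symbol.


H_max = log2(K) = log2(10) = 3.3219 bits/symbol. Redundancy = 1 - H/H_max = 1 - 2.11/3.3219 = 1 - 0.6352 = 0.3648

0.3648


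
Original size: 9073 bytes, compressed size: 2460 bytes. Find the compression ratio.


Ratio = original / compressed = 9073 / 2460 = 3.6882

3.6882


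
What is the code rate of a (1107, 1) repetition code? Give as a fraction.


Rate = k/n = 1/1107

1/1107


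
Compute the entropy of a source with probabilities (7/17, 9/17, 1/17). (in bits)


H = -sum(p_i * log2(p_i)). Terms: -(7/17)*log2(7/17) = 0.527103; -(9/17)*log2(9/17) = 0.485755; -(1/17)*log2(1/17) = 0.240439. H = 0.527103 + 0.485755 + 0.240439 = 1.2533

1.2533 bits


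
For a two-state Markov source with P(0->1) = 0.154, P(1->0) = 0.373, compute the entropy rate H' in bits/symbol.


Stationary distribution: pi_0 = p10/(p01+p10) = 0.7078, pi_1 = 0.2922. Entropy rate H' = pi_0*H(p01) + pi_1*H(p10) = 0.7078*0.6198 + 0.2922*0.9529 = 0.7171

0.7171 bits/symbol


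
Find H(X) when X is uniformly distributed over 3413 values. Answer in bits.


H = log2(n) = log2(3413) = 11.7368

11.7368 bits


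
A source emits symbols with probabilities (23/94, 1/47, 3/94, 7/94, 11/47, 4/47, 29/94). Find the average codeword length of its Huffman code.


Huffman construction (repeatedly merge the two least-probable nodes; each merge adds 1 bit to every symbol beneath it): 1/47 + 3/94 = 5/94; 5/94 + 7/94 = 6/47; 4/47 + 6/47 = 10/47; 10/47 + 11/47 = 21/47; 23/94 + 29/94 = 26/47; 21/47 + 26/47 = 1. Resulting codeword lengths (in the order the probabilities were given): (2, 5, 5, 4, 2, 3, 2). L_avg = sum(p_i * l_i) = 23/94*2 + 1/47*5 + 3/94*5 + 7/94*4 + 11/47*2 + 4/47*3 + 29/94*2 = 225/94 = 2.3936

2.3936 bits


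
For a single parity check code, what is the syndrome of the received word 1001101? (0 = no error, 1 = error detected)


Syndrome = XOR of all bits = 1 XOR 0 XOR 0 XOR 1 XOR 1 XOR 0 XOR 1 = 0

0


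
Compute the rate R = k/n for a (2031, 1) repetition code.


Rate = k/n = 1/2031

1/2031


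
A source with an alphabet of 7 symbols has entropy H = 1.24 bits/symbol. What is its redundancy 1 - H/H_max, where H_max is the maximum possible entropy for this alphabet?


H_max = log2(K) = log2(7) = 2.8074 bits/symbol. Redundancy = 1 - H/H_max = 1 - 1.24/2.8074 = 1 - 0.4417 = 0.5583

0.5583


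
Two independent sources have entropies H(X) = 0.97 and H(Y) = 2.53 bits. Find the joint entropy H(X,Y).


For independent variables, H(X,Y) = H(X) + H(Y) = 0.97 + 2.53 = 3.5

3.5 bits


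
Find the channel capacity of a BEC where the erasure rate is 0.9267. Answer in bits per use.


C = 1 - epsilon = 1 - 0.9267 = 0.0733

0.0733 bits


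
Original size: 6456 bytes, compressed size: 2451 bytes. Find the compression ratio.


Ratio = original / compressed = 6456 / 2451 = 2.634

2.634


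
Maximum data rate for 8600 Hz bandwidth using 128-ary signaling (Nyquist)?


Rate = 2 * B * log2(M) = 2 * 8600 * 7.0 = 120400.0

120400.0 bps


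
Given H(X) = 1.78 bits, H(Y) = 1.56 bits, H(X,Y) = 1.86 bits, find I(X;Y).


I(X;Y) = H(X) + H(Y) - H(X,Y) = 1.78 + 1.56 - 1.86 = 1.48

1.48 bits


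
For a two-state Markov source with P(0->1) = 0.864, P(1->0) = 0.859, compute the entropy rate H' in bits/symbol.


Stationary distribution: pi_0 = p10/(p01+p10) = 0.4985, pi_1 = 0.5015. Entropy rate H' = pi_0*H(p01) + pi_1*H(p10) = 0.4985*0.5737 + 0.5015*0.5869 = 0.5803

0.5803 bits/symbol


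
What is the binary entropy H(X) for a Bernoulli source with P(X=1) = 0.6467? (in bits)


H = -p*log2(p) - (1-p)*log2(1-p). -0.6467*log2(0.6467) = 0.406665; -0.3533*log2(0.3533) = 0.530315. H = 0.406665 + 0.530315 = 0.937

0.937 bits


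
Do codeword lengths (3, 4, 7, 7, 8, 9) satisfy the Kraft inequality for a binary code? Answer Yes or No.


Kraft sum = sum(2^(-l_i)) = 0.209, need <= 1. Result: satisfied (a binary prefix-free code with these lengths exists)

Yes


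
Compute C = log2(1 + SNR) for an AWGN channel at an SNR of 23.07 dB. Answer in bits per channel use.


SNR_linear = 10^(23.07/10) = 202.7683; C = log2(1 + SNR_linear) = log2(1 + 202.7683) = 7.6708

7.6708 bits/channel use


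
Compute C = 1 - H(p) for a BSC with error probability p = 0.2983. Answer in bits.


H(p) = -p*log2(p) - (1-p)*log2(1-p) = -0.2983*log2(0.2983) - 0.7017*log2(0.7017) = 0.520582 + 0.358620 = 0.8792. C = 1 - H(p) = 1 - 0.8792 = 0.1208

0.1208 bits


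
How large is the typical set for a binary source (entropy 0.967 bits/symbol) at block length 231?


log2|A_typical| = nH = 231 * 0.967 = 223.377, so |A_typical| ~ 2^223.377 = 1.751e+67

1.751e+67


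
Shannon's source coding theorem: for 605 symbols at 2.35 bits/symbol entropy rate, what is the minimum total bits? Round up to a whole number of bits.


Minimum bits >= n * H = 605 * 2.35 = 1421.75, rounded up to a whole number of bits = 1422

1422 bits


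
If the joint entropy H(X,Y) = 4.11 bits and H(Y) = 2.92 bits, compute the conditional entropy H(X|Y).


H(X|Y) = H(X,Y) - H(Y) = 4.11 - 2.92 = 1.19

1.19 bits


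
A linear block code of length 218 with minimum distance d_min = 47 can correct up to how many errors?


Correction capability = floor((d-1)/2) = floor((47-1)/2) = 23

23 errors


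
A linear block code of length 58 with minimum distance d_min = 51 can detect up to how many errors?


Detection capability = d_min - 1 = 51 - 1 = 50

50 errors


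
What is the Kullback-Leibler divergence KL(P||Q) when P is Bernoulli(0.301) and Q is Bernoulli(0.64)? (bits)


KL = p*log2(p/q) + (1-p)*log2((1-p)/(1-q)) = 0.301*log2(0.301/0.64) + 0.699*log2(0.699/0.36) = 0.3416

0.3416 bits


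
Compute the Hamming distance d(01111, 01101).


Count differing positions: . . . ^ . = 1 differences

1


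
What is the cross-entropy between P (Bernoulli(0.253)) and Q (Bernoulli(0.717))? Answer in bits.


H(P,Q) = -p*log2(q) - (1-p)*log2(1-q). -0.253*log2(0.717) = 0.121429; -0.747*log2(0.283) = 1.360381. H(P,Q) = 0.121429 + 1.360381 = 1.4818

1.4818 bits


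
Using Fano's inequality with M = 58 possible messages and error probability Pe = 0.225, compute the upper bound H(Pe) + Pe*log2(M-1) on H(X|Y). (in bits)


H(Pe) = -Pe*log2(Pe) - (1-Pe)*log2(1-Pe) = -0.225*log2(0.225) - 0.775*log2(0.775) = 0.484201 + 0.284992 = 0.7692. Pe*log2(M-1) = 0.225*log2(57) = 1.312400. Bound = H(Pe) + Pe*log2(M-1) = 0.484201 + 0.284992 + 1.312400 = 2.0816

2.0816 bits


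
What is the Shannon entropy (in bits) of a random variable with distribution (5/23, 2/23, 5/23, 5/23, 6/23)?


H = -sum(p_i * log2(p_i)). Terms: -(5/23)*log2(5/23) = 0.478616; -(2/23)*log2(2/23) = 0.306397; -(5/23)*log2(5/23) = 0.478616; -(5/23)*log2(5/23) = 0.478616; -(6/23)*log2(6/23) = 0.505722. H = 0.478616 + 0.306397 + 0.478616 + 0.478616 + 0.505722 = 2.248

2.248 bits


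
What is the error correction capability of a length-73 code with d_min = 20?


Correction capability = floor((d-1)/2) = floor((20-1)/2) = 9

9 errors


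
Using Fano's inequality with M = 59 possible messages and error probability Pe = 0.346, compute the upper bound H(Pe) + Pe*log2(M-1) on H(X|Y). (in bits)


H(Pe) = -Pe*log2(Pe) - (1-Pe)*log2(1-Pe) = -0.346*log2(0.346) - 0.654*log2(0.654) = 0.529780 + 0.400665 = 0.9304. Pe*log2(M-1) = 0.346*log2(58) = 2.026861. Bound = H(Pe) + Pe*log2(M-1) = 0.529780 + 0.400665 + 2.026861 = 2.9573

2.9573 bits


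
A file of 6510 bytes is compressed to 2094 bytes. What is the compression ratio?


Ratio = original / compressed = 6510 / 2094 = 3.1089

3.1089


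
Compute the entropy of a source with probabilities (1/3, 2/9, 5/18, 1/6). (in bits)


H = -sum(p_i * log2(p_i)). Terms: -(1/3)*log2(1/3) = 0.528321; -(2/9)*log2(2/9) = 0.482206; -(5/18)*log2(5/18) = 0.513332; -(1/6)*log2(1/6) = 0.430827. H = 0.528321 + 0.482206 + 0.513332 + 0.430827 = 1.9547

1.9547 bits


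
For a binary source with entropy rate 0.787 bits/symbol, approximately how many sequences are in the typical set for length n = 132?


log2|A_typical| = nH = 132 * 0.787 = 103.884, so |A_typical| ~ 2^103.884 = 1.872e+31

1.872e+31


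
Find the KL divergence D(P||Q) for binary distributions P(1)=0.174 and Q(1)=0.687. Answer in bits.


KL = p*log2(p/q) + (1-p)*log2((1-p)/(1-q)) = 0.174*log2(0.174/0.687) + 0.826*log2(0.826/0.313) = 0.8116

0.8116 bits


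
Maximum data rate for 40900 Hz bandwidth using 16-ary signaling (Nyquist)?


Rate = 2 * B * log2(M) = 2 * 40900 * 4.0 = 327200.0

327200.0 bps


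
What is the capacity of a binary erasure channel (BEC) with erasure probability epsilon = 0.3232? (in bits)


C = 1 - epsilon = 1 - 0.3232 = 0.6768

0.6768 bits


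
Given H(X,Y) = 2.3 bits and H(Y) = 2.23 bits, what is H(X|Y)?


H(X|Y) = H(X,Y) - H(Y) = 2.3 - 2.23 = 0.07

0.07 bits


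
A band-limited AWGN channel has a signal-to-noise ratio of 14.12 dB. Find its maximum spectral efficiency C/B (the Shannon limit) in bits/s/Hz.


SNR_linear = 10^(14.12/10) = 25.8226; C/B = log2(1 + SNR_linear) = log2(1 + 25.8226) = 4.7454

4.7454 bits/s/Hz


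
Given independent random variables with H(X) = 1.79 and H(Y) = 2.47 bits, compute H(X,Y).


For independent variables, H(X,Y) = H(X) + H(Y) = 1.79 + 2.47 = 4.26

4.26 bits


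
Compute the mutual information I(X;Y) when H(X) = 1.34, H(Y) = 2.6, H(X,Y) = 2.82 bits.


I(X;Y) = H(X) + H(Y) - H(X,Y) = 1.34 + 2.6 - 2.82 = 1.12

1.12 bits


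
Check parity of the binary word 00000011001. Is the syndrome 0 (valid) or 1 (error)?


Syndrome = XOR of all bits = 0 XOR 0 XOR 0 XOR 0 XOR 0 XOR 0 XOR 1 XOR 1 XOR 0 XOR 0 XOR 1 = 1

1


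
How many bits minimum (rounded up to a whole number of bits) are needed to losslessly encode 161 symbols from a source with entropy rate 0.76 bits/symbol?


Minimum bits >= n * H = 161 * 0.76 = 122.36, rounded up to a whole number of bits = 123

123 bits


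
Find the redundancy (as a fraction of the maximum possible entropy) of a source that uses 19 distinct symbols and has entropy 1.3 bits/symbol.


H_max = log2(K) = log2(19) = 4.2479 bits/symbol. Redundancy = 1 - H/H_max = 1 - 1.3/4.2479 = 1 - 0.306 = 0.694

0.694


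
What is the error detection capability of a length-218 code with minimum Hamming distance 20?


Detection capability = d_min - 1 = 20 - 1 = 19

19 errors


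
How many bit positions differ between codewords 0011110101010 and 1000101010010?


Count differing positions: ^ . ^ ^ . ^ ^ ^ ^ ^ . . . = 8 differences

8


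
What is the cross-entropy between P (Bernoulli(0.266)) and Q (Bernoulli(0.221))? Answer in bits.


H(P,Q) = -p*log2(q) - (1-p)*log2(1-q). -0.266*log2(0.221) = 0.579317; -0.734*log2(0.779) = 0.264464. H(P,Q) = 0.579317 + 0.264464 = 0.8438

0.8438 bits


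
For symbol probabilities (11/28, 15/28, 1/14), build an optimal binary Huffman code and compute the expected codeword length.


Huffman construction (repeatedly merge the two least-probable nodes; each merge adds 1 bit to every symbol beneath it): 1/14 + 11/28 = 13/28; 13/28 + 15/28 = 1. Resulting codeword lengths (in the order the probabilities were given): (2, 1, 2). L_avg = sum(p_i * l_i) = 11/28*2 + 15/28*1 + 1/14*2 = 41/28 = 1.4643

1.4643 bits


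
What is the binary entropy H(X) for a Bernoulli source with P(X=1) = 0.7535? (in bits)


H = -p*log2(p) - (1-p)*log2(1-p). -0.7535*log2(0.7535) = 0.307670; -0.2465*log2(0.2465) = 0.498014. H = 0.307670 + 0.498014 = 0.8057

0.8057 bits


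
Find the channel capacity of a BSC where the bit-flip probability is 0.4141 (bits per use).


H(p) = -p*log2(p) - (1-p)*log2(1-p) = -0.4141*log2(0.4141) - 0.5859*log2(0.5859) = 0.526714 + 0.451889 = 0.9786. C = 1 - H(p) = 1 - 0.9786 = 0.0214

0.0214 bits


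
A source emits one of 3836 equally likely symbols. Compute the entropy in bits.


H = log2(n) = log2(3836) = 11.9054

11.9054 bits


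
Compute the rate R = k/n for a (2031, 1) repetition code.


Rate = k/n = 1/2031

1/2031


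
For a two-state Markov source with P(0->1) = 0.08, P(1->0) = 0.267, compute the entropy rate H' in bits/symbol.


Stationary distribution: pi_0 = p10/(p01+p10) = 0.7695, pi_1 = 0.2305. Entropy rate H' = pi_0*H(p01) + pi_1*H(p10) = 0.7695*0.4022 + 0.2305*0.8371 = 0.5025

0.5025 bits/symbol


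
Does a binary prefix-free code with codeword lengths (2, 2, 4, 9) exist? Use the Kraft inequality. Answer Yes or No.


Kraft sum = sum(2^(-l_i)) = 0.5645, need <= 1. Result: satisfied (a binary prefix-free code with these lengths exists)

Yes


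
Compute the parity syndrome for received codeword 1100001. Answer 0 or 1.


Syndrome = XOR of all bits = 1 XOR 1 XOR 0 XOR 0 XOR 0 XOR 0 XOR 1 = 1

1


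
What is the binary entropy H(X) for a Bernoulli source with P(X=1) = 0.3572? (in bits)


H = -p*log2(p) - (1-p)*log2(1-p). -0.3572*log2(0.3572) = 0.530512; -0.6428*log2(0.6428) = 0.409822. H = 0.530512 + 0.409822 = 0.9403

0.9403 bits


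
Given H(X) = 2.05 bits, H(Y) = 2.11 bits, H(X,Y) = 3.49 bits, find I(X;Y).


I(X;Y) = H(X) + H(Y) - H(X,Y) = 2.05 + 2.11 - 3.49 = 0.67

0.67 bits


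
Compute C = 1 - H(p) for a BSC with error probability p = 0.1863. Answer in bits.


H(p) = -p*log2(p) - (1-p)*log2(1-p) = -0.1863*log2(0.1863) - 0.8137*log2(0.8137) = 0.451647 + 0.242020 = 0.6937. C = 1 - H(p) = 1 - 0.6937 = 0.3063

0.3063 bits


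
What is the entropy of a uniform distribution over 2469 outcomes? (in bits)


H = log2(n) = log2(2469) = 11.2697

11.2697 bits


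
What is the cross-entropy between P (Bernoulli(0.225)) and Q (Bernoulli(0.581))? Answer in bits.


H(P,Q) = -p*log2(q) - (1-p)*log2(1-q). -0.225*log2(0.581) = 0.176263; -0.775*log2(0.419) = 0.972608. H(P,Q) = 0.176263 + 0.972608 = 1.1489

1.1489 bits


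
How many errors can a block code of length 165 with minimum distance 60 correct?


Correction capability = floor((d-1)/2) = floor((60-1)/2) = 29

29 errors


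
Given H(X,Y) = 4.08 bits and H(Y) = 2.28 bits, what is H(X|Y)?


H(X|Y) = H(X,Y) - H(Y) = 4.08 - 2.28 = 1.8

1.8 bits


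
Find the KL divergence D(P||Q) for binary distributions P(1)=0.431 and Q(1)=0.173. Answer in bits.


KL = p*log2(p/q) + (1-p)*log2((1-p)/(1-q)) = 0.431*log2(0.431/0.173) + 0.569*log2(0.569/0.827) = 0.2606

0.2606 bits


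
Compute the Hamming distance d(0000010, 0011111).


Count differing positions: . . ^ ^ ^ . ^ = 4 differences

4


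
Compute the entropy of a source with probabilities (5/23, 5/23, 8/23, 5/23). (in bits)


H = -sum(p_i * log2(p_i)). Terms: -(5/23)*log2(5/23) = 0.478616; -(5/23)*log2(5/23) = 0.478616; -(8/23)*log2(8/23) = 0.529935; -(5/23)*log2(5/23) = 0.478616. H = 0.478616 + 0.478616 + 0.529935 + 0.478616 = 1.9658

1.9658 bits


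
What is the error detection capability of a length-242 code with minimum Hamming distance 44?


Detection capability = d_min - 1 = 44 - 1 = 43

43 errors


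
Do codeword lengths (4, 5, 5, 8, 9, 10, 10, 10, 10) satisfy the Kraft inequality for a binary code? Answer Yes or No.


Kraft sum = sum(2^(-l_i)) = 0.1348, need <= 1. Result: satisfied (a binary prefix-free code with these lengths exists)

Yes


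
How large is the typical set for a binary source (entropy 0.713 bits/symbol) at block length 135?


log2|A_typical| = nH = 135 * 0.713 = 96.255, so |A_typical| ~ 2^96.255 = 9.455e+28

9.455e+28


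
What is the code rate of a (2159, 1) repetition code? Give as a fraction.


Rate = k/n = 1/2159

1/2159


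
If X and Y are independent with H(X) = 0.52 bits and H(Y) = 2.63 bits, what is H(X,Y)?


For independent variables, H(X,Y) = H(X) + H(Y) = 0.52 + 2.63 = 3.15

3.15 bits


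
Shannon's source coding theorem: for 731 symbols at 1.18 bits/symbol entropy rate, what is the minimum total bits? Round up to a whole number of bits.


Minimum bits >= n * H = 731 * 1.18 = 862.58, rounded up to a whole number of bits = 863

863 bits


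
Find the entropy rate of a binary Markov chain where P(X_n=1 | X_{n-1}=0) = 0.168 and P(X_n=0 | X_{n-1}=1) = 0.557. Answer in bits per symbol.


Stationary distribution: pi_0 = p10/(p01+p10) = 0.7683, pi_1 = 0.2317. Entropy rate H' = pi_0*H(p01) + pi_1*H(p10) = 0.7683*0.6531 + 0.2317*0.9906 = 0.7313

0.7313 bits/symbol


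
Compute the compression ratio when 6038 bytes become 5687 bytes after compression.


Ratio = original / compressed = 6038 / 5687 = 1.0617

1.0617


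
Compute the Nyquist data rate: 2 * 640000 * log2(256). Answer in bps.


Rate = 2 * B * log2(M) = 2 * 640000 * 8.0 = 10240000.0

10240000.0 bps


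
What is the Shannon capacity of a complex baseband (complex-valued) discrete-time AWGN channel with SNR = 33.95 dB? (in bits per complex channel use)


SNR_linear = 10^(33.95/10) = 2483.1331; C = log2(1 + SNR_linear) = log2(1 + 2483.1331) = 11.2785

11.2785 bits/channel use


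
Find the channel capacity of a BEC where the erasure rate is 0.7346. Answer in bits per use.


C = 1 - epsilon = 1 - 0.7346 = 0.2654

0.2654 bits


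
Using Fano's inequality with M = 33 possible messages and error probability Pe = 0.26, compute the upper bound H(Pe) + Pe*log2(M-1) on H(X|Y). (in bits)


H(Pe) = -Pe*log2(Pe) - (1-Pe)*log2(1-Pe) = -0.26*log2(0.26) - 0.74*log2(0.74) = 0.505288 + 0.321458 = 0.8267. Pe*log2(M-1) = 0.26*log2(32) = 1.300000. Bound = H(Pe) + Pe*log2(M-1) = 0.505288 + 0.321458 + 1.300000 = 2.1267

2.1267 bits


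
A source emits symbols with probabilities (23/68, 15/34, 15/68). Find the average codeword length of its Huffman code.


Huffman construction (repeatedly merge the two least-probable nodes; each merge adds 1 bit to every symbol beneath it): 15/68 + 23/68 = 19/34; 15/34 + 19/34 = 1. Resulting codeword lengths (in the order the probabilities were given): (2, 1, 2). L_avg = sum(p_i * l_i) = 23/68*2 + 15/34*1 + 15/68*2 = 53/34 = 1.5588

1.5588 bits


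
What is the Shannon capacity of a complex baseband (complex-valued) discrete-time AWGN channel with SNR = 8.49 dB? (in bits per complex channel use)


SNR_linear = 10^(8.49/10) = 7.0632; C = log2(1 + SNR_linear) = log2(1 + 7.0632) = 3.0113

3.0113 bits/channel use


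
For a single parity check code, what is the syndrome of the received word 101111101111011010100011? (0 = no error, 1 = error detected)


Syndrome = XOR of all bits = 1 XOR 0 XOR 1 XOR 1 XOR 1 XOR 1 XOR 1 XOR 0 XOR 1 XOR 1 XOR 1 XOR 1 XOR 0 XOR 1 XOR 1 XOR 0 XOR 1 XOR 0 XOR 1 XOR 0 XOR 0 XOR 0 XOR 1 XOR 1 = 0

0


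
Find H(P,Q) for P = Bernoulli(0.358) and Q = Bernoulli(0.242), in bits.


H(P,Q) = -p*log2(q) - (1-p)*log2(1-q). -0.358*log2(0.242) = 0.732798; -0.642*log2(0.758) = 0.256627. H(P,Q) = 0.732798 + 0.256627 = 0.9894

0.9894 bits


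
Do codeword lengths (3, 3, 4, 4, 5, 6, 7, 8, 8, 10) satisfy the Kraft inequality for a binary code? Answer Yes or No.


Kraft sum = sum(2^(-l_i)) = 0.4385, need <= 1. Result: satisfied (a binary prefix-free code with these lengths exists)

Yes


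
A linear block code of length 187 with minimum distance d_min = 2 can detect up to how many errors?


Detection capability = d_min - 1 = 2 - 1 = 1

1 errors


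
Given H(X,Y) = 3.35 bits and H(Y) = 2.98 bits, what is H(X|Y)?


H(X|Y) = H(X,Y) - H(Y) = 3.35 - 2.98 = 0.37

0.37 bits


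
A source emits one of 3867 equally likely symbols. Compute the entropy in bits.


H = log2(n) = log2(3867) = 11.917

11.917 bits


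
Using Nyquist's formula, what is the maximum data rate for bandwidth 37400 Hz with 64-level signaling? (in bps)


Rate = 2 * B * log2(M) = 2 * 37400 * 6.0 = 448800.0

448800.0 bps


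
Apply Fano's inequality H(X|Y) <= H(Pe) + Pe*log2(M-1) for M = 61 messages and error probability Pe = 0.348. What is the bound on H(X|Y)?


H(Pe) = -Pe*log2(Pe) - (1-Pe)*log2(1-Pe) = -0.348*log2(0.348) - 0.652*log2(0.652) = 0.529949 + 0.402321 = 0.9323. Pe*log2(M-1) = 0.348*log2(60) = 2.055598. Bound = H(Pe) + Pe*log2(M-1) = 0.529949 + 0.402321 + 2.055598 = 2.9879

2.9879 bits


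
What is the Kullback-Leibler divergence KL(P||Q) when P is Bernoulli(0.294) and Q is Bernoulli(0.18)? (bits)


KL = p*log2(p/q) + (1-p)*log2((1-p)/(1-q)) = 0.294*log2(0.294/0.18) + 0.706*log2(0.706/0.82) = 0.0556

0.0556 bits


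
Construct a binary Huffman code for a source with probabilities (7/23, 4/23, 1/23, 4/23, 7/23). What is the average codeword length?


Huffman construction (repeatedly merge the two least-probable nodes; each merge adds 1 bit to every symbol beneath it): 1/23 + 4/23 = 5/23; 4/23 + 5/23 = 9/23; 7/23 + 7/23 = 14/23; 9/23 + 14/23 = 1. Resulting codeword lengths (in the order the probabilities were given): (2, 3, 3, 2, 2). L_avg = sum(p_i * l_i) = 7/23*2 + 4/23*3 + 1/23*3 + 4/23*2 + 7/23*2 = 51/23 = 2.2174

2.2174 bits


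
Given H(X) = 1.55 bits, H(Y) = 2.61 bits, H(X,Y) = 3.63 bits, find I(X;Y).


I(X;Y) = H(X) + H(Y) - H(X,Y) = 1.55 + 2.61 - 3.63 = 0.53

0.53 bits


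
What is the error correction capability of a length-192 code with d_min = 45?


Correction capability = floor((d-1)/2) = floor((45-1)/2) = 22

22 errors


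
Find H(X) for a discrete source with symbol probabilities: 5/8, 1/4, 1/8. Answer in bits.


H = -sum(p_i * log2(p_i)). Terms: -(5/8)*log2(5/8) = 0.423795; -(1/4)*log2(1/4) = 0.500000; -(1/8)*log2(1/8) = 0.375000. H = 0.423795 + 0.500000 + 0.375000 = 1.2988

1.2988 bits


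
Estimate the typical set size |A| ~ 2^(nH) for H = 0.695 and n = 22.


log2|A_typical| = nH = 22 * 0.695 = 15.29, so |A_typical| ~ 2^15.29 = 4.006e+04

4.006e+04


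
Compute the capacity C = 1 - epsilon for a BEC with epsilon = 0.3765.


C = 1 - epsilon = 1 - 0.3765 = 0.6235

0.6235 bits


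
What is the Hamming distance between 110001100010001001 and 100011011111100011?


Count differing positions: . ^ . . ^ . ^ ^ ^ ^ . ^ ^ . ^ . ^ . = 10 differences

10


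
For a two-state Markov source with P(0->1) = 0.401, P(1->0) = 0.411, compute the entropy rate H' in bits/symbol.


Stationary distribution: pi_0 = p10/(p01+p10) = 0.5062, pi_1 = 0.4938. Entropy rate H' = pi_0*H(p01) + pi_1*H(p10) = 0.5062*0.9715 + 0.4938*0.977 = 0.9742

0.9742 bits/symbol


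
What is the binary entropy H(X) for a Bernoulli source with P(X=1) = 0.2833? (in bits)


H = -p*log2(p) - (1-p)*log2(1-p). -0.2833*log2(0.2833) = 0.515492; -0.7167*log2(0.7167) = 0.344416. H = 0.515492 + 0.344416 = 0.8599

0.8599 bits


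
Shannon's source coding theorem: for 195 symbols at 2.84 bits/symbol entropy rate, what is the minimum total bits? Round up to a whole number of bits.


Minimum bits >= n * H = 195 * 2.84 = 553.8, rounded up to a whole number of bits = 554

554 bits


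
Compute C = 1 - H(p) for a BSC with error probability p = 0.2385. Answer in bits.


H(p) = -p*log2(p) - (1-p)*log2(1-p) = -0.2385*log2(0.2385) - 0.7615*log2(0.7615) = 0.493203 + 0.299334 = 0.7925. C = 1 - H(p) = 1 - 0.7925 = 0.2075

0.2075 bits
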